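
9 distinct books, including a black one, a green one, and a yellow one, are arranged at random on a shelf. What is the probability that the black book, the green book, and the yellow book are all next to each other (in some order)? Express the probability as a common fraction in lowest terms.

1/12

There are 9! = 362880 arrangements.
Treat the three as one block: 7! placements × 3! orders within the block = 5040·6 = 30240.
Probability = 30240/362880 = 1/12.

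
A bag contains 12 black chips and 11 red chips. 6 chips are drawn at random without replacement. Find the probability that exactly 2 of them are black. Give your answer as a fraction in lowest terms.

Total number of selections: C(23,6) = 100947.
Selections with exactly 2 black: choose 2 of the 12 black and 4 of the 11 red, C(12,2)·C(11,4) = 66·330 = 21780.
Probability = 21780/100947 = 660/3059.

660/3059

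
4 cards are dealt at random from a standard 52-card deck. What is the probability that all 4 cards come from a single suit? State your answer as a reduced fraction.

There are C(52,4) = 270725 possible 4-card hands.
Hands of one suit: 4 suits × C(13,4) = 4·715 = 2860.
Probability = 2860/270725 = 44/4165.

44/4165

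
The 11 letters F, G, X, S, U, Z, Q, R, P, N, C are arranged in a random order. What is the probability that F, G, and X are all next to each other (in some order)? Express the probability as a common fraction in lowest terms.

3/55

There are 11! = 39916800 arrangements.
Treat the three as one block: 9! placements × 3! orders within the block = 362880·6 = 2177280.
Probability = 2177280/39916800 = 3/55.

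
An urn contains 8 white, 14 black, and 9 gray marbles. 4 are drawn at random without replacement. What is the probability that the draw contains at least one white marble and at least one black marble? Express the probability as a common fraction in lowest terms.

There are C(31,4) = 31465 possible draws.
By inclusion-exclusion on the complements, draws missing all white or all black: C(23,4) + C(17,4) − C(9,4) = 8855 + 2380 − 126 = 11109.
So draws with at least one of each: 31465 − 11109 = 20356, probability 20356/31465 = 2908/4495.

2908/4495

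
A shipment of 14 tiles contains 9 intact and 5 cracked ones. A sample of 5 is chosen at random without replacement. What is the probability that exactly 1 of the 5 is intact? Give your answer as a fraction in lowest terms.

45/2002

The sample space is all 5-subsets of the 14: C(14,5) = 2002.
Selections with exactly 1 intact: choose 1 of the 9 intact and 4 of the 5 cracked, C(9,1)·C(5,4) = 9·5 = 45.
Probability = 45/2002.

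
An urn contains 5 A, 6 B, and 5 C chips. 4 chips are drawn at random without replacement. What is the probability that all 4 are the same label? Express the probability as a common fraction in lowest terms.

5/364

There are C(16,4) = 1820 ways to draw 4 chips.
All same label: C(5,4) + C(6,4) + C(5,4) = 5 + 15 + 5 = 25.
Probability = 25/1820 = 5/364.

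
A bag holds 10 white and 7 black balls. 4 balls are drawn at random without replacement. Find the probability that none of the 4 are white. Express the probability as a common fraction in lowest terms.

1/68

There are C(17,4) = 2380 possible selections.
Selections with no white (all black): C(7,4) = 35.
Probability = 35/2380 = 1/68.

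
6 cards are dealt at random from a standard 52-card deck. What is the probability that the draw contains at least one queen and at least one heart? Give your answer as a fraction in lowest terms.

6772177/20358520

There are C(52,6) = 20358520 possible draws.
By inclusion-exclusion on the complements, draws missing all queens or all hearts: C(48,6) + C(39,6) − C(36,6) = 12271512 + 3262623 − 1947792 = 13586343.
So draws with at least one of each: 20358520 − 13586343 = 6772177, probability 6772177/20358520.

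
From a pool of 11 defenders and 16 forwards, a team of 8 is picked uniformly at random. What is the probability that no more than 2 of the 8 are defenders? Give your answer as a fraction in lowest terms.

6/23

Total selections: C(27,8) = 2220075.
Favorable selections (no more than 2 defenders): C(11,0)·C(16,8) + C(11,1)·C(16,7) + C(11,2)·C(16,6) = 12870 + 125840 + 440440 = 579150.
Probability = 579150/2220075 = 6/23.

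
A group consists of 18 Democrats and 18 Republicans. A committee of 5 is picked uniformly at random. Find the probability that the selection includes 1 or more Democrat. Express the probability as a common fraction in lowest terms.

Total selections: C(36,5) = 376992.
The complement is all 5 are Republicans: C(18,5) = 8568.
Probability = 1 − 8568/376992 = 368424/376992 = 43/44.

43/44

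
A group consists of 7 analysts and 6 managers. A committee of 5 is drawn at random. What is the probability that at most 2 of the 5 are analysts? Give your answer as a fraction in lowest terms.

There are C(13,5) = 1287 ways to choose the 5.
Favorable selections (at most 2 analysts): C(7,0)·C(6,5) + C(7,1)·C(6,4) + C(7,2)·C(6,3) = 6 + 105 + 420 = 531.
Probability = 531/1287 = 59/143.

59/143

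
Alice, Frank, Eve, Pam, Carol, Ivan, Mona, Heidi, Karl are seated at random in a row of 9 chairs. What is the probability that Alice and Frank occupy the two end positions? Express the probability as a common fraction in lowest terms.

1/36

There are 9! = 362880 arrangements.
Place Alice and Frank at the ends in 2 ways, arrange the remaining 7 in 7! = 5040 ways: 2·5040 = 10080.
Probability = 10080/362880 = 1/36.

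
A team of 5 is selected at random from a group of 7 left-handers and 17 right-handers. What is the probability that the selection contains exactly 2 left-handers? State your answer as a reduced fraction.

85/253

There are C(24,5) = 42504 ways to choose 5 from 24.
Selections with exactly 2 left-handers: choose 2 of the 7 left-handers and 3 of the 17 right-handers, C(7,2)·C(17,3) = 21·680 = 14280.
Probability = 14280/42504 = 85/253.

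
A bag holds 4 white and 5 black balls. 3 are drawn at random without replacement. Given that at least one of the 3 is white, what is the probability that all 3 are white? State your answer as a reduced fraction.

Work in counts. Selections with at least one white: C(9,3) − C(5,3) = 84 − 10 = 74.
Of those, selections where all 3 are white: C(4,3) = 4.
Conditional probability = 4/74 = 2/37.

2/37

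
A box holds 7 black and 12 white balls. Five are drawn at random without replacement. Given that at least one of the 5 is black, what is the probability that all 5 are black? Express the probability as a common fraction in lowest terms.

Work in counts. Selections with at least one black: C(19,5) − C(12,5) = 11628 − 792 = 10836.
Of those, selections where all 5 are black: C(7,5) = 21.
Conditional probability = 21/10836 = 1/516.

1/516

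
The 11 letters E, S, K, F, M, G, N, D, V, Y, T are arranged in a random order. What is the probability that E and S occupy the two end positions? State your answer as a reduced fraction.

There are 11! = 39916800 arrangements.
Place E and S at the ends in 2 ways, arrange the remaining 9 in 9! = 362880 ways: 2·362880 = 725760.
Probability = 725760/39916800 = 1/55.

1/55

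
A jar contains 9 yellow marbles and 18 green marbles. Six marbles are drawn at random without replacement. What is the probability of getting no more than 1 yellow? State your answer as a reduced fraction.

There are C(27,6) = 296010 ways to choose the 6.
Favorable selections (no more than 1 yellow): C(9,0)·C(18,6) + C(9,1)·C(18,5) = 18564 + 77112 = 95676.
Probability = 95676/296010 = 15946/49335.

15946/49335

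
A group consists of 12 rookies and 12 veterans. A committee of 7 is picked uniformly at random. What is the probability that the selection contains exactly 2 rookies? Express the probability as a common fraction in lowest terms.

66/437

Total number of selections: C(24,7) = 346104.
Selections with exactly 2 rookies: choose 2 of the 12 rookies and 5 of the 12 veterans, C(12,2)·C(12,5) = 66·792 = 52272.
Probability = 52272/346104 = 66/437.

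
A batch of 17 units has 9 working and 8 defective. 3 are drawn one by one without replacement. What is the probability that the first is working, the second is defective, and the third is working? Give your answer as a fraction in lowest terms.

Multiply the conditional probabilities at each draw: 9/17 · 8/16 · 8/15 = 576/4080 = 12/85.

12/85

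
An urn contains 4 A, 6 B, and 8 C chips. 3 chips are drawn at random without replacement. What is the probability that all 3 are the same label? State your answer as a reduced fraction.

5/51

There are C(18,3) = 816 ways to draw 3 chips.
All same label: C(4,3) + C(6,3) + C(8,3) = 4 + 20 + 56 = 80.
Probability = 80/816 = 5/51.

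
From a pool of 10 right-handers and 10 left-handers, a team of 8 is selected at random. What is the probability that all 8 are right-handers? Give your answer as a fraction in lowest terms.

There are C(20,8) = 125970 possible selections.
Selections with all right-handers: C(10,8) = 45.
Probability = 45/125970 = 3/8398.

3/8398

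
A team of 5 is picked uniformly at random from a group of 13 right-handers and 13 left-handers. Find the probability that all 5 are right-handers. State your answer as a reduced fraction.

9/460

There are C(26,5) = 65780 possible selections.
Selections with all right-handers: C(13,5) = 1287.
Probability = 1287/65780 = 9/460.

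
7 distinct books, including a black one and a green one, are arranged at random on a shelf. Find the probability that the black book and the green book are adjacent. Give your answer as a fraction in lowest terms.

There are 7! = 5040 arrangements.
Treat the black book and the green book as a block: 6! arrangements of the blocks × 2 orders within the block = 2·720 = 1440.
Probability = 1440/5040 = 2/7.

2/7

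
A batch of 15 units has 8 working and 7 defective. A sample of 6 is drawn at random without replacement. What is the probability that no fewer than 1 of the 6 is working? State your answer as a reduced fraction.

There are C(15,6) = 5005 ways to choose the 6.
The complement is all 6 are defective: C(7,6) = 7.
Probability = 1 − 7/5005 = 4998/5005 = 714/715.

714/715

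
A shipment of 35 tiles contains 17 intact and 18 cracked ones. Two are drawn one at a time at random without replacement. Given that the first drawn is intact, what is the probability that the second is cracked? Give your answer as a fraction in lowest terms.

9/17

After removing one intact, 34 remain: 16 intact and 18 cracked.
So the probability the next is cracked is 18/34 = 9/17.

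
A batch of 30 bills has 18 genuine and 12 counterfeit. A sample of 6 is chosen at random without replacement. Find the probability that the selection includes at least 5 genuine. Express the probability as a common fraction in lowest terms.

There are C(30,6) = 593775 ways to choose the 6.
Favorable selections (at least 5 genuine): C(18,5)·C(12,1) + C(18,6)·C(12,0) = 102816 + 18564 = 121380.
Probability = 121380/593775 = 1156/5655.

1156/5655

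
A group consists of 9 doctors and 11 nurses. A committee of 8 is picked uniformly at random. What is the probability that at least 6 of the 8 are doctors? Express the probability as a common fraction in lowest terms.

335/8398

Total selections: C(20,8) = 125970.
Favorable selections (at least 6 doctors): C(9,6)·C(11,2) + C(9,7)·C(11,1) + C(9,8)·C(11,0) = 4620 + 396 + 9 = 5025.
Probability = 5025/125970 = 335/8398.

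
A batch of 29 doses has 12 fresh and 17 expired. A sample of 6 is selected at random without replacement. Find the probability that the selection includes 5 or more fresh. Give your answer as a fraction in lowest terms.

There are C(29,6) = 475020 ways to choose the 6.
Favorable selections (5 or more fresh): C(12,5)·C(17,1) + C(12,6)·C(17,0) = 13464 + 924 = 14388.
Probability = 14388/475020 = 1199/39585.

1199/39585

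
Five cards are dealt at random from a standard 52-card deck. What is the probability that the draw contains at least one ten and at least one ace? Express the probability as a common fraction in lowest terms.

There are C(52,5) = 2598960 possible draws.
By inclusion-exclusion on the complements, draws missing all tens or all aces: C(48,5) + C(48,5) − C(44,5) = 1712304 + 1712304 − 1086008 = 2338600.
So draws with at least one of each: 2598960 − 2338600 = 260360, probability 260360/2598960 = 6509/64974.

6509/64974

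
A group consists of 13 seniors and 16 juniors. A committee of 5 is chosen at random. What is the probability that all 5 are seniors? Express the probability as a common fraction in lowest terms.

11/1015

There are C(29,5) = 118755 possible selections.
Selections with all seniors: C(13,5) = 1287.
Probability = 1287/118755 = 11/1015.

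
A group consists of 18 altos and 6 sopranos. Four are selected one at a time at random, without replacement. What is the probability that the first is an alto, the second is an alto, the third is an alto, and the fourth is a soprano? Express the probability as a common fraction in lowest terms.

Multiply the conditional probabilities at each draw: 18/24 · 17/23 · 16/22 · 6/21 = 29376/255024 = 204/1771.

204/1771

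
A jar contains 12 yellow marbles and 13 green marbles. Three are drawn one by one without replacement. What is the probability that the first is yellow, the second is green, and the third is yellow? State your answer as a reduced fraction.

143/1150

Multiply the conditional probabilities at each draw: 12/25 · 13/24 · 11/23 = 1716/13800 = 143/1150.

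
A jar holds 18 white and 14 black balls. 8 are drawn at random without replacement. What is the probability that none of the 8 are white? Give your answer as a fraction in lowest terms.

77/269700

There are C(32,8) = 10518300 possible selections.
Selections with no white (all black): C(14,8) = 3003.
Probability = 3003/10518300 = 77/269700.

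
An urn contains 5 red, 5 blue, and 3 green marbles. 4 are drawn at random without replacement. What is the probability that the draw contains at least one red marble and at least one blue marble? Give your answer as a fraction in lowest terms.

115/143

There are C(13,4) = 715 possible draws.
By inclusion-exclusion on the complements, draws missing all red or all blue: C(8,4) + C(8,4) − C(3,4) = 70 + 70 − 0 = 140.
So draws with at least one of each: 715 − 140 = 575, probability 575/715 = 115/143.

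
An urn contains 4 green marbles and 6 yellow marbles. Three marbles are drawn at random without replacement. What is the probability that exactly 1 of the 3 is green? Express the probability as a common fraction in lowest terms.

There are C(10,3) = 120 ways to choose 3 from 10.
Selections with exactly 1 green: choose 1 of the 4 green and 2 of the 6 yellow, C(4,1)·C(6,2) = 4·15 = 60.
Probability = 60/120 = 1/2.

1/2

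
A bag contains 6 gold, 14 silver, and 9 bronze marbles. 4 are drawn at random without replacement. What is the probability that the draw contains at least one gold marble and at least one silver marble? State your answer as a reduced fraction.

1951/3393

There are C(29,4) = 23751 possible draws.
By inclusion-exclusion on the complements, draws missing all gold or all silver: C(23,4) + C(15,4) − C(9,4) = 8855 + 1365 − 126 = 10094.
So draws with at least one of each: 23751 − 10094 = 13657, probability 13657/23751 = 1951/3393.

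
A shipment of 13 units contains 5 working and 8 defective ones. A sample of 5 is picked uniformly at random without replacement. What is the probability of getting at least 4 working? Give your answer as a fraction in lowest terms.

Total selections: C(13,5) = 1287.
Favorable selections (at least 4 working): C(5,4)·C(8,1) + C(5,5)·C(8,0) = 40 + 1 = 41.
Probability = 41/1287.

41/1287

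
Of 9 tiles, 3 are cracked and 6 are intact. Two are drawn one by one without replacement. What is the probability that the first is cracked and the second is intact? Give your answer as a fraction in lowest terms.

Multiply the conditional probabilities at each draw: 3/9 · 6/8 = 18/72 = 1/4.

1/4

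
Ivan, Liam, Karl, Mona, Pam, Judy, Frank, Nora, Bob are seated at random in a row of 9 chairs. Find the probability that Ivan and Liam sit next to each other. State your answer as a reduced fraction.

There are 9! = 362880 arrangements.
Treat Ivan and Liam as a block: 8! arrangements of the blocks × 2 orders within the block = 2·40320 = 80640.
Probability = 80640/362880 = 2/9.

2/9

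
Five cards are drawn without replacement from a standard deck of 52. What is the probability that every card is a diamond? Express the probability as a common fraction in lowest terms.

There are C(52,5) = 2598960 possible 5-card hands.
Hands that are all diamonds: C(13,5) = 1287.
Probability = 1287/2598960 = 33/66640.

33/66640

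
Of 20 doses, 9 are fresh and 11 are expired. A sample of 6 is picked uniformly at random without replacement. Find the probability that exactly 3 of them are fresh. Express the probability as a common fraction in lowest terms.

231/646

Total number of selections: C(20,6) = 38760.
Selections with exactly 3 fresh: choose 3 of the 9 fresh and 3 of the 11 expired, C(9,3)·C(11,3) = 84·165 = 13860.
Probability = 13860/38760 = 231/646.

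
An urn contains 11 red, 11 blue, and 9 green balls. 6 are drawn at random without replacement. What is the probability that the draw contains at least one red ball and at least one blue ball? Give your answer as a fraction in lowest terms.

73205/81809

There are C(31,6) = 736281 possible draws.
By inclusion-exclusion on the complements, draws missing all red or all blue: C(20,6) + C(20,6) − C(9,6) = 38760 + 38760 − 84 = 77436.
So draws with at least one of each: 736281 − 77436 = 658845, probability 658845/736281 = 73205/81809.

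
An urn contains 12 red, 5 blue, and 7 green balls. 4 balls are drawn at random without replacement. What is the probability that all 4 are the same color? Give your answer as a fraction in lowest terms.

535/10626

There are C(24,4) = 10626 ways to draw 4 balls.
All same color: C(12,4) + C(5,4) + C(7,4) = 495 + 5 + 35 = 535.
Probability = 535/10626.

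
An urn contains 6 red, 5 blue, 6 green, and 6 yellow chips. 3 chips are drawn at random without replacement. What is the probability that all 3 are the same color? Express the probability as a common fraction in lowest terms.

There are C(23,3) = 1771 ways to draw 3 chips.
All same color: C(6,3) + C(5,3) + C(6,3) + C(6,3) = 20 + 10 + 20 + 20 = 70.
Probability = 70/1771 = 10/253.

10/253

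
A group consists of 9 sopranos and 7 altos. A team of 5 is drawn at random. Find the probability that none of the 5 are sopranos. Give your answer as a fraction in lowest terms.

1/208

There are C(16,5) = 4368 possible selections.
Selections with no sopranos (all altos): C(7,5) = 21.
Probability = 21/4368 = 1/208.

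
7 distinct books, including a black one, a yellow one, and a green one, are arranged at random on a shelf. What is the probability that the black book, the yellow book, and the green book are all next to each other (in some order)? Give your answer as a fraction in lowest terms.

1/7

There are 7! = 5040 arrangements.
Treat the three as one block: 5! placements × 3! orders within the block = 120·6 = 720.
Probability = 720/5040 = 1/7.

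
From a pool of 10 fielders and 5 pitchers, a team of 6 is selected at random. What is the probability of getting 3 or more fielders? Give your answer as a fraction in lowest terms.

Total selections: C(15,6) = 5005.
Count the complement (fewer than 3 fielders): C(10,1)·C(5,5) + C(10,2)·C(5,4) = 10 + 225 = 235.
Probability = 1 − 235/5005 = 4770/5005 = 954/1001.

954/1001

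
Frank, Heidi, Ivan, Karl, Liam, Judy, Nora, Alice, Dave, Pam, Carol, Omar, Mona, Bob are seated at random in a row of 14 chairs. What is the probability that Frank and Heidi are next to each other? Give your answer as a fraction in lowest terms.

There are 14! = 87178291200 arrangements.
Treat Frank and Heidi as a block: 13! arrangements of the blocks × 2 orders within the block = 2·6227020800 = 12454041600.
Probability = 12454041600/87178291200 = 1/7.

1/7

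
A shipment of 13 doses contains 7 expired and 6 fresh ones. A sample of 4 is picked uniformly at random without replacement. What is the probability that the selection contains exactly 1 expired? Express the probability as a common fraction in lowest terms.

28/143

The sample space is all 4-subsets of the 13: C(13,4) = 715.
Selections with exactly 1 expired: choose 1 of the 7 expired and 3 of the 6 fresh, C(7,1)·C(6,3) = 7·20 = 140.
Probability = 140/715 = 28/143.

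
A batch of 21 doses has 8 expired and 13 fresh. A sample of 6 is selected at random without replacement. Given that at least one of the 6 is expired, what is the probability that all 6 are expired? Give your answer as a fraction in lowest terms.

7/13137

Work in counts. Selections with at least one expired: C(21,6) − C(13,6) = 54264 − 1716 = 52548.
Of those, selections where all 6 are expired: C(8,6) = 28.
Conditional probability = 28/52548 = 7/13137.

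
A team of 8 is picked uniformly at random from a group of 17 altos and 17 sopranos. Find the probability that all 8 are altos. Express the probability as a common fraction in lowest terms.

There are C(34,8) = 18156204 possible selections.
Selections with all altos: C(17,8) = 24310.
Probability = 24310/18156204 = 65/48546.

65/48546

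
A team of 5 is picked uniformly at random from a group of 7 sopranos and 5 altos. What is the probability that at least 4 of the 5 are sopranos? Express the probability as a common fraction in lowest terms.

There are C(12,5) = 792 ways to choose the 5.
Favorable selections (at least 4 sopranos): C(7,4)·C(5,1) + C(7,5)·C(5,0) = 175 + 21 = 196.
Probability = 196/792 = 49/198.

49/198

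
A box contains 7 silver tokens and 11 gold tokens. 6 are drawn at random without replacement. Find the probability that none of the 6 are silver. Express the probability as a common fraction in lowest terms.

11/442

There are C(18,6) = 18564 possible selections.
Selections with no silver (all gold): C(11,6) = 462.
Probability = 462/18564 = 11/442.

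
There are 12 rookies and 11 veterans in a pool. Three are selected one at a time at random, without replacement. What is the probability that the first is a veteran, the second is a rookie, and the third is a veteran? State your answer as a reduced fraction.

Multiply the conditional probabilities at each draw: 11/23 · 12/22 · 10/21 = 1320/10626 = 20/161.

20/161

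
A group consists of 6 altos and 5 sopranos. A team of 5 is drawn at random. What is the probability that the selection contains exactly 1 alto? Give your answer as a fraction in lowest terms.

5/77

The sample space is all 5-subsets of the 11: C(11,5) = 462.
Selections with exactly 1 alto: choose 1 of the 6 altos and 4 of the 5 sopranos, C(6,1)·C(5,4) = 6·5 = 30.
Probability = 30/462 = 5/77.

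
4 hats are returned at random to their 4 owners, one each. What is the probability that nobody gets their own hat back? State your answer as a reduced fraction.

3/8

There are 4! = 24 assignments.
By inclusion-exclusion, assignments with no fixed points: C(4,0)·4! − C(4,1)·3! + C(4,2)·2! − C(4,3)·1! + C(4,4)·0! = 9.
Probability = 9/24 = 3/8.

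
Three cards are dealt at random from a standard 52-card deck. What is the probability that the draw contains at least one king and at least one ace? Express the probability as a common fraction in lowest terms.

There are C(52,3) = 22100 possible draws.
By inclusion-exclusion on the complements, draws missing all kings or all aces: C(48,3) + C(48,3) − C(44,3) = 17296 + 17296 − 13244 = 21348.
So draws with at least one of each: 22100 − 21348 = 752, probability 752/22100 = 188/5525.

188/5525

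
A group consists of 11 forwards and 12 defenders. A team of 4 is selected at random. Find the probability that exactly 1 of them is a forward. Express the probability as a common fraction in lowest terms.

44/161

Total number of selections: C(23,4) = 8855.
Selections with exactly 1 forward: choose 1 of the 11 forwards and 3 of the 12 defenders, C(11,1)·C(12,3) = 11·220 = 2420.
Probability = 2420/8855 = 44/161.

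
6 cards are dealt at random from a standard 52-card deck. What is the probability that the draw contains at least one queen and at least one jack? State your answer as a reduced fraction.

718637/5089630

There are C(52,6) = 20358520 possible draws.
By inclusion-exclusion on the complements, draws missing all queens or all jacks: C(48,6) + C(48,6) − C(44,6) = 12271512 + 12271512 − 7059052 = 17483972.
So draws with at least one of each: 20358520 − 17483972 = 2874548, probability 2874548/20358520 = 718637/5089630.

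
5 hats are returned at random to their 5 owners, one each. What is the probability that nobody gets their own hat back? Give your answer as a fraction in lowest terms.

11/30

There are 5! = 120 assignments.
By inclusion-exclusion, assignments with no fixed points: C(5,0)·5! − C(5,1)·4! + C(5,2)·3! − C(5,3)·2! + C(5,4)·1! − C(5,5)·0! = 44.
Probability = 44/120 = 11/30.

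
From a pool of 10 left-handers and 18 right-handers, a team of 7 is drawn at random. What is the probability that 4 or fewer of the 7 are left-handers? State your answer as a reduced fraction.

There are C(28,7) = 1184040 ways to choose the 7.
Count the complement (more than 4 left-handers): C(10,5)·C(18,2) + C(10,6)·C(18,1) + C(10,7)·C(18,0) = 38556 + 3780 + 120 = 42456.
Probability = 1 − 42456/1184040 = 1141584/1184040 = 47566/49335.

47566/49335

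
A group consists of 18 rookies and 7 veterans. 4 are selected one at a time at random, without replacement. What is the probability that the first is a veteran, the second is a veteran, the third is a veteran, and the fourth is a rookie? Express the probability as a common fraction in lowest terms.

Multiply the conditional probabilities at each draw: 7/25 · 6/24 · 5/23 · 18/22 = 3780/303600 = 63/5060.

63/5060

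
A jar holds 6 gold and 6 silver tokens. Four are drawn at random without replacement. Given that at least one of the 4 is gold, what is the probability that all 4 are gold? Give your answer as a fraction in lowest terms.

1/32

Work in counts. Selections with at least one gold: C(12,4) − C(6,4) = 495 − 15 = 480.
Of those, selections where all 4 are gold: C(6,4) = 15.
Conditional probability = 15/480 = 1/32.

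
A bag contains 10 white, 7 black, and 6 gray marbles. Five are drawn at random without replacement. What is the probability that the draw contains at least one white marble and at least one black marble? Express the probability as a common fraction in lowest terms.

There are C(23,5) = 33649 possible draws.
By inclusion-exclusion on the complements, draws missing all white or all black: C(13,5) + C(16,5) − C(6,5) = 1287 + 4368 − 6 = 5649.
So draws with at least one of each: 33649 − 5649 = 28000, probability 28000/33649 = 4000/4807.

4000/4807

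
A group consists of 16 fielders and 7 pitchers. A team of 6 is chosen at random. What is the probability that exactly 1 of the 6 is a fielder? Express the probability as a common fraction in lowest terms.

The sample space is all 6-subsets of the 23: C(23,6) = 100947.
Selections with exactly 1 fielder: choose 1 of the 16 fielders and 5 of the 7 pitchers, C(16,1)·C(7,5) = 16·21 = 336.
Probability = 336/100947 = 16/4807.

16/4807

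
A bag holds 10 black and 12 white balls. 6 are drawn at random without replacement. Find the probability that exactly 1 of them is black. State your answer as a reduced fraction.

240/2261

Total number of selections: C(22,6) = 74613.
Selections with exactly 1 black: choose 1 of the 10 black and 5 of the 12 white, C(10,1)·C(12,5) = 10·792 = 7920.
Probability = 7920/74613 = 240/2261.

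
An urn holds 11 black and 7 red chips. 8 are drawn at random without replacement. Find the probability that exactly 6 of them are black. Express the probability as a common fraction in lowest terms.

The sample space is all 8-subsets of the 18: C(18,8) = 43758.
Selections with exactly 6 black: choose 6 of the 11 black and 2 of the 7 red, C(11,6)·C(7,2) = 462·21 = 9702.
Probability = 9702/43758 = 49/221.

49/221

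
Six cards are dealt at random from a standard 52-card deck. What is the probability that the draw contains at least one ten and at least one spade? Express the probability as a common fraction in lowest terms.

6772177/20358520

There are C(52,6) = 20358520 possible draws.
By inclusion-exclusion on the complements, draws missing all tens or all spades: C(48,6) + C(39,6) − C(36,6) = 12271512 + 3262623 − 1947792 = 13586343.
So draws with at least one of each: 20358520 − 13586343 = 6772177, probability 6772177/20358520.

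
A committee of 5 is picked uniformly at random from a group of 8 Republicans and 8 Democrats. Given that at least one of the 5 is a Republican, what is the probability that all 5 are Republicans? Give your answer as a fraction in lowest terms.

Work in counts. Selections with at least one Republican: C(16,5) − C(8,5) = 4368 − 56 = 4312.
Of those, selections where all 5 are Republicans: C(8,5) = 56.
Conditional probability = 56/4312 = 1/77.

1/77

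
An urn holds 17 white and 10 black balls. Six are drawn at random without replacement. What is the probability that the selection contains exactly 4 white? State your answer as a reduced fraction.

Total number of selections: C(27,6) = 296010.
Selections with exactly 4 white: choose 4 of the 17 white and 2 of the 10 black, C(17,4)·C(10,2) = 2380·45 = 107100.
Probability = 107100/296010 = 1190/3289.

1190/3289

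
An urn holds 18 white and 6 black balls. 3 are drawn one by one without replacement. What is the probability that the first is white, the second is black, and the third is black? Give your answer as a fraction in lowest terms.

Multiply the conditional probabilities at each draw: 18/24 · 6/23 · 5/22 = 540/12144 = 45/1012.

45/1012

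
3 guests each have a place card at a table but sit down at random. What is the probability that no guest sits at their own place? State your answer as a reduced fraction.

There are 3! = 6 seatings.
By inclusion-exclusion, seatings with no fixed points: C(3,0)·3! − C(3,1)·2! + C(3,2)·1! − C(3,3)·0! = 2.
Probability = 2/6 = 1/3.

1/3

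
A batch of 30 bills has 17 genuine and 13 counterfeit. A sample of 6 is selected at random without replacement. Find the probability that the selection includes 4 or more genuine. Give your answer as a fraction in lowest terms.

There are C(30,6) = 593775 ways to choose the 6.
Favorable selections (4 or more genuine): C(17,4)·C(13,2) + C(17,5)·C(13,1) + C(17,6)·C(13,0) = 185640 + 80444 + 12376 = 278460.
Probability = 278460/593775 = 68/145.

68/145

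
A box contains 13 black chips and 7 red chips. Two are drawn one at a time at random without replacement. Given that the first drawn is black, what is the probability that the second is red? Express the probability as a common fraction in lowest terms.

After removing one black, 19 remain: 12 black and 7 red.
So the probability the next is red is 7/19.

7/19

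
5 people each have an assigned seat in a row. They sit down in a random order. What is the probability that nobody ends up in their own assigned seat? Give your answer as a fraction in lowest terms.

There are 5! = 120 seatings.
By inclusion-exclusion, seatings with no fixed points: C(5,0)·5! − C(5,1)·4! + C(5,2)·3! − C(5,3)·2! + C(5,4)·1! − C(5,5)·0! = 44.
Probability = 44/120 = 11/30.

11/30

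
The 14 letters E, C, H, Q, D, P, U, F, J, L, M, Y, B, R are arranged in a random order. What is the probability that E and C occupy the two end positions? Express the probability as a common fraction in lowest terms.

1/91

There are 14! = 87178291200 arrangements.
Place E and C at the ends in 2 ways, arrange the remaining 12 in 12! = 479001600 ways: 2·479001600 = 958003200.
Probability = 958003200/87178291200 = 1/91.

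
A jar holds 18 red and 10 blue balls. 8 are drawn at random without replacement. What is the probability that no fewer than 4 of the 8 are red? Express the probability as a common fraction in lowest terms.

There are C(28,8) = 3108105 ways to choose the 8.
Count the complement (fewer than 4 red): C(18,0)·C(10,8) + C(18,1)·C(10,7) + C(18,2)·C(10,6) + C(18,3)·C(10,5) = 45 + 2160 + 32130 + 205632 = 239967.
Probability = 1 − 239967/3108105 = 2868138/3108105 = 3502/3795.

3502/3795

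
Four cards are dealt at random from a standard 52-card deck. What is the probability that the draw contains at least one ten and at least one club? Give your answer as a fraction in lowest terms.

52799/270725

There are C(52,4) = 270725 possible draws.
By inclusion-exclusion on the complements, draws missing all tens or all clubs: C(48,4) + C(39,4) − C(36,4) = 194580 + 82251 − 58905 = 217926.
So draws with at least one of each: 270725 − 217926 = 52799, probability 52799/270725.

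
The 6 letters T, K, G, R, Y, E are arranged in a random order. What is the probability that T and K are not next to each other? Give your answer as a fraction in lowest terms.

2/3

There are 6! = 720 arrangements.
Arrangements with T and K adjacent: 2·5! = 240.
So not adjacent: 720 − 240 = 480, probability 480/720 = 2/3.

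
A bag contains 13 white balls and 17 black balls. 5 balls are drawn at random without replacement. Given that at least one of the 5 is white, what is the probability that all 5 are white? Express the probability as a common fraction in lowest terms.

99/10486

Work in counts. Selections with at least one white: C(30,5) − C(17,5) = 142506 − 6188 = 136318.
Of those, selections where all 5 are white: C(13,5) = 1287.
Conditional probability = 1287/136318 = 99/10486.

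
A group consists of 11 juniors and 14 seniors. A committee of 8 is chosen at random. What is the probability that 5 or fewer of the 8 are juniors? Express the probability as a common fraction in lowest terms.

10452/10925

There are C(25,8) = 1081575 ways to choose the 8.
Count the complement (more than 5 juniors): C(11,6)·C(14,2) + C(11,7)·C(14,1) + C(11,8)·C(14,0) = 42042 + 4620 + 165 = 46827.
Probability = 1 − 46827/1081575 = 1034748/1081575 = 10452/10925.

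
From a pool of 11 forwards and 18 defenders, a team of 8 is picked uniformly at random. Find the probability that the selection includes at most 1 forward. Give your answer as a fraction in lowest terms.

Total selections: C(29,8) = 4292145.
Favorable selections (at most 1 forward): C(11,0)·C(18,8) + C(11,1)·C(18,7) = 43758 + 350064 = 393822.
Probability = 393822/4292145 = 306/3335.

306/3335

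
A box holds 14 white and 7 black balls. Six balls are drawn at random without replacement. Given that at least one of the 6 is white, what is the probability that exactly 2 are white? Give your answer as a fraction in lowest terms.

455/7751

Work in counts. Selections with at least one white: C(21,6) − C(7,6) = 54264 − 7 = 54257.
Of those, selections where exactly 2 are white: C(14,2)·C(7,4) = 91·35 = 3185.
Conditional probability = 3185/54257 = 455/7751.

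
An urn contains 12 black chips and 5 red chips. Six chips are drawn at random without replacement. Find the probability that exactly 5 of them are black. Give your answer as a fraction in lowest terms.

Total number of selections: C(17,6) = 12376.
Selections with exactly 5 black: choose 5 of the 12 black and 1 of the 5 red, C(12,5)·C(5,1) = 792·5 = 3960.
Probability = 3960/12376 = 495/1547.

495/1547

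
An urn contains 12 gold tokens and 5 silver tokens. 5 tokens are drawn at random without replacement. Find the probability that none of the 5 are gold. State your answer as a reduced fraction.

There are C(17,5) = 6188 possible selections.
Selections with no gold (all silver): C(5,5) = 1.
Probability = 1/6188.

1/6188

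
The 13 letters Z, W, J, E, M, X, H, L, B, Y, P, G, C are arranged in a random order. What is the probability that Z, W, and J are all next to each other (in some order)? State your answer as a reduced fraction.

1/26

There are 13! = 6227020800 arrangements.
Treat the three as one block: 11! placements × 3! orders within the block = 39916800·6 = 239500800.
Probability = 239500800/6227020800 = 1/26.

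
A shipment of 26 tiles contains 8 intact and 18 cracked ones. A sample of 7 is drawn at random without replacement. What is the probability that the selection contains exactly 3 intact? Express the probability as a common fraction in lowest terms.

4284/16445

The sample space is all 7-subsets of the 26: C(26,7) = 657800.
Selections with exactly 3 intact: choose 3 of the 8 intact and 4 of the 18 cracked, C(8,3)·C(18,4) = 56·3060 = 171360.
Probability = 171360/657800 = 4284/16445.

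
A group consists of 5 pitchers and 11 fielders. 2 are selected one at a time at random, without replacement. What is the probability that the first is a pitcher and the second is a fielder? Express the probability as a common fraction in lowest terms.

11/48

Multiply the conditional probabilities at each draw: 5/16 · 11/15 = 55/240 = 11/48.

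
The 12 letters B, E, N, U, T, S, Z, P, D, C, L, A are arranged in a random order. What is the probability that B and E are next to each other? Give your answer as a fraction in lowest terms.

1/6

There are 12! = 479001600 arrangements.
Treat B and E as a block: 11! arrangements of the blocks × 2 orders within the block = 2·39916800 = 79833600.
Probability = 79833600/479001600 = 1/6.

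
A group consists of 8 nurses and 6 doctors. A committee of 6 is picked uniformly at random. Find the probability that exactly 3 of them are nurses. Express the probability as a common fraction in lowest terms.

160/429

Total number of selections: C(14,6) = 3003.
Selections with exactly 3 nurses: choose 3 of the 8 nurses and 3 of the 6 doctors, C(8,3)·C(6,3) = 56·20 = 1120.
Probability = 1120/3003 = 160/429.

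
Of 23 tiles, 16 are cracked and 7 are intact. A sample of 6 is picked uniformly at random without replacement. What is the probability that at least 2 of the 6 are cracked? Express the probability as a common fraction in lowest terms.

Total selections: C(23,6) = 100947.
Count the complement (fewer than 2 cracked): C(16,0)·C(7,6) + C(16,1)·C(7,5) = 7 + 336 = 343.
Probability = 1 − 343/100947 = 100604/100947 = 14372/14421.

14372/14421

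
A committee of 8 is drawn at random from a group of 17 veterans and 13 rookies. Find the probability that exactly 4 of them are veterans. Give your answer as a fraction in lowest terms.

Total number of selections: C(30,8) = 5852925.
Selections with exactly 4 veterans: choose 4 of the 17 veterans and 4 of the 13 rookies, C(17,4)·C(13,4) = 2380·715 = 1701700.
Probability = 1701700/5852925 = 5236/18009.

5236/18009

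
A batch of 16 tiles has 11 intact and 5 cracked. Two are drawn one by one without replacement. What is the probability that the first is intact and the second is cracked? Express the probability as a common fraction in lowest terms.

11/48

Multiply the conditional probabilities at each draw: 11/16 · 5/15 = 55/240 = 11/48.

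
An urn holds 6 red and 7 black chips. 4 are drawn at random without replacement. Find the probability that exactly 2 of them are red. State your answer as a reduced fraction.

63/143

Total number of selections: C(13,4) = 715.
Selections with exactly 2 red: choose 2 of the 6 red and 2 of the 7 black, C(6,2)·C(7,2) = 15·21 = 315.
Probability = 315/715 = 63/143.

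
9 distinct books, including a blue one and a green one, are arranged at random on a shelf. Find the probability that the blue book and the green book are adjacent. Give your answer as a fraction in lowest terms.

2/9

There are 9! = 362880 arrangements.
Treat the blue book and the green book as a block: 8! arrangements of the blocks × 2 orders within the block = 2·40320 = 80640.
Probability = 80640/362880 = 2/9.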